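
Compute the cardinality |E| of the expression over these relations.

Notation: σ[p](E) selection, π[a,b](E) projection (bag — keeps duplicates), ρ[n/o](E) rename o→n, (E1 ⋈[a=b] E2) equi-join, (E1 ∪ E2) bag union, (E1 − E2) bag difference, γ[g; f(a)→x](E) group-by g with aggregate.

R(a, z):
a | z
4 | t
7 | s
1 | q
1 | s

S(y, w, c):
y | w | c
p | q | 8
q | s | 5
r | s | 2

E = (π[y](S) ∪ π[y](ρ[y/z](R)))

Per-node cardinality:
  S → 3
  π[y](S) → 3
  R → 4
  ρ[y/z](R) → 4
  π[y](ρ[y/z](R)) → 4
  (π[y](S) ∪ π[y](ρ[y/z](R))) → 7

|E| = 7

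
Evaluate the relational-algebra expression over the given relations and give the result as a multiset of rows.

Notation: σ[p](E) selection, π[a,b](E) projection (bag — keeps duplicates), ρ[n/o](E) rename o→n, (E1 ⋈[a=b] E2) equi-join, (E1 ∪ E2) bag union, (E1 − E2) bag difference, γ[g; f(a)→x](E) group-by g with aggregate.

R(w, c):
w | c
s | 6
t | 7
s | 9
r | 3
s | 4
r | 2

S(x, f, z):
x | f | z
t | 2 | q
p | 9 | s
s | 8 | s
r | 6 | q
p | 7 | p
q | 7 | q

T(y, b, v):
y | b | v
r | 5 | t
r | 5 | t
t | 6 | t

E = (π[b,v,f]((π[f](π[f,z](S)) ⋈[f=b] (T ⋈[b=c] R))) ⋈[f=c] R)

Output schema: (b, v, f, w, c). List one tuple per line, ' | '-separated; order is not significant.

Subexpression sizes:
  S → 6
  π[f,z](S) → 6
  π[f](π[f,z](S)) → 6
  T → 3
  R → 6
  (T ⋈[b=c] R) → 1
  (π[f](π[f,z](S)) ⋈[f=b] (T ⋈[b=c] R)) → 1
  π[b,v,f]((π[f](π[f,z](S)) ⋈[f=b] (T ⋈[b=c] R))) → 1
  R → 6
  (π[b,v,f]((π[f](π[f,z](S)) ⋈[f=b] (T ⋈[b=c] R))) ⋈[f=c] R) → 1

== RESULT ==
b | v | f | w | c
6 | t | 6 | s | 6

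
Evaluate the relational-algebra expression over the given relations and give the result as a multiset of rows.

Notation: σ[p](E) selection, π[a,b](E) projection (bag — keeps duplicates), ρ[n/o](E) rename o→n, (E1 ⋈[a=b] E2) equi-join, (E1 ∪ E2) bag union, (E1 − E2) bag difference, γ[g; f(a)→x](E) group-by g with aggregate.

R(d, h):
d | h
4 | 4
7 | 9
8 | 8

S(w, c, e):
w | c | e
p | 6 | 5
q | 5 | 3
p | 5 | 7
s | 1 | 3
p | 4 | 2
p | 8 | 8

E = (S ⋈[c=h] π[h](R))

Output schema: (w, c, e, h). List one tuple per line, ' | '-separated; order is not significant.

Row counts bottom-up:
  S → 6
  R → 3
  π[h](R) → 3
  (S ⋈[c=h] π[h](R)) → 2

== RESULT ==
w | c | e | h
p | 4 | 2 | 4
p | 8 | 8 | 8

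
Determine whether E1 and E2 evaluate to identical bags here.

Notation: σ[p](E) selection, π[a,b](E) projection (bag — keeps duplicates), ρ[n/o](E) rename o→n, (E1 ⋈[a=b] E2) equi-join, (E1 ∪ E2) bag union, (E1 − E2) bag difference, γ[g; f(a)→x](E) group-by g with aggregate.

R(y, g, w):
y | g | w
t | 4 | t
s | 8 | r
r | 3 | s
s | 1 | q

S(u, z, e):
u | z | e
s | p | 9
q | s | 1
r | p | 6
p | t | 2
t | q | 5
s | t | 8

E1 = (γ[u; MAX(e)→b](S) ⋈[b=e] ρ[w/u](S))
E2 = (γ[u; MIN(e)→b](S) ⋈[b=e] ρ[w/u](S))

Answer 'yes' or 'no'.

E1 per-node cardinality:
  S → 6
  γ[u; MAX(e)→b](S) → 5
  S → 6
  ρ[w/u](S) → 6
  (γ[u; MAX(e)→b](S) ⋈[b=e] ρ[w/u](S)) → 5
E2 per-node cardinality:
  S → 6
  γ[u; MIN(e)→b](S) → 5
  S → 6
  ρ[w/u](S) → 6
  (γ[u; MIN(e)→b](S) ⋈[b=e] ρ[w/u](S)) → 5

E1 result:
u | b | w | z | e
p | 2 | p | t | 2
q | 1 | q | s | 1
r | 6 | r | p | 6
s | 9 | s | p | 9
t | 5 | t | q | 5
E2 result:
u | b | w | z | e
p | 2 | p | t | 2
q | 1 | q | s | 1
r | 6 | r | p | 6
s | 8 | s | t | 8
t | 5 | t | q | 5
Witness: ('s', 8, 's', 't', 8) appears 0× in E1 but 1× in E2.

no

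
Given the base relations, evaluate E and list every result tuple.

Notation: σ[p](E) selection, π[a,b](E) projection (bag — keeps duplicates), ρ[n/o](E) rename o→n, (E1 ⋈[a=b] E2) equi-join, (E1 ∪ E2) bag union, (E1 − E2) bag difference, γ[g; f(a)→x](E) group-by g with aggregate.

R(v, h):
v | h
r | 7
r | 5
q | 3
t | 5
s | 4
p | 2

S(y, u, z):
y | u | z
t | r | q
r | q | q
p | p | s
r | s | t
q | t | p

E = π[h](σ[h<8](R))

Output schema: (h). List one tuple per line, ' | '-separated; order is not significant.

Subexpression sizes:
  R → 6
  σ[h<8](R) → 6
  π[h](σ[h<8](R)) → 6

== RESULT ==
h
2
3
4
5
5
7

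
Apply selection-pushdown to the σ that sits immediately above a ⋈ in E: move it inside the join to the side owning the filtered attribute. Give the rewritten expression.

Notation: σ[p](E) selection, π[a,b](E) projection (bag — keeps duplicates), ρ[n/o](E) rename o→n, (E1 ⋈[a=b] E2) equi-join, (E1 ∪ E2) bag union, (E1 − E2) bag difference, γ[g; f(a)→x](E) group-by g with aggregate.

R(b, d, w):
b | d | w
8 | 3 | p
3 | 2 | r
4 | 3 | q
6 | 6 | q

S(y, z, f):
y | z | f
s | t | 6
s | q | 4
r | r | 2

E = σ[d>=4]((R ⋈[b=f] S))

σ filters on d, owned by the left side.
E' = (σ[d>=4](R) ⋈[b=f] S)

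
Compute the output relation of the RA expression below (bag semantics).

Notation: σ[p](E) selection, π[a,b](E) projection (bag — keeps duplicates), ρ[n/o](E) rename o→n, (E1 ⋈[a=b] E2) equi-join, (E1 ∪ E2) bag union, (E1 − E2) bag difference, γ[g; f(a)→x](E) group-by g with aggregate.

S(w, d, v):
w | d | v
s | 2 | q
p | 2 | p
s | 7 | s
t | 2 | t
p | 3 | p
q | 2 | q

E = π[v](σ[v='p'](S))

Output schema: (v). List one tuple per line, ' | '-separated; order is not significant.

Per-node cardinality:
  S → 6
  σ[v='p'](S) → 2
  π[v](σ[v='p'](S)) → 2

== RESULT ==
v
p
p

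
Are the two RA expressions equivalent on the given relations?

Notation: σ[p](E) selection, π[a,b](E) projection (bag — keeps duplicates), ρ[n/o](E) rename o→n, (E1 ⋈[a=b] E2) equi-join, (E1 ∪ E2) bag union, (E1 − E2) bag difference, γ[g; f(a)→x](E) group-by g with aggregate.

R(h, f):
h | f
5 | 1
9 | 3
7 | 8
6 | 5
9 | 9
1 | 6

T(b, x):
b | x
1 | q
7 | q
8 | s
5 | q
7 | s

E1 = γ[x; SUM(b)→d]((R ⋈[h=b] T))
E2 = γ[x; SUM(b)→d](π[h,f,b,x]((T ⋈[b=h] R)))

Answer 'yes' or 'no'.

E1 subexpression sizes:
  R → 6
  T → 5
  (R ⋈[h=b] T) → 4
  γ[x; SUM(b)→d]((R ⋈[h=b] T)) → 2
E2 subexpression sizes:
  T → 5
  R → 6
  (T ⋈[b=h] R) → 4
  π[h,f,b,x]((T ⋈[b=h] R)) → 4
  γ[x; SUM(b)→d](π[h,f,b,x]((T ⋈[b=h] R))) → 2

E1 and E2 produce the same multiset:
x | d
q | 13
s | 7

yes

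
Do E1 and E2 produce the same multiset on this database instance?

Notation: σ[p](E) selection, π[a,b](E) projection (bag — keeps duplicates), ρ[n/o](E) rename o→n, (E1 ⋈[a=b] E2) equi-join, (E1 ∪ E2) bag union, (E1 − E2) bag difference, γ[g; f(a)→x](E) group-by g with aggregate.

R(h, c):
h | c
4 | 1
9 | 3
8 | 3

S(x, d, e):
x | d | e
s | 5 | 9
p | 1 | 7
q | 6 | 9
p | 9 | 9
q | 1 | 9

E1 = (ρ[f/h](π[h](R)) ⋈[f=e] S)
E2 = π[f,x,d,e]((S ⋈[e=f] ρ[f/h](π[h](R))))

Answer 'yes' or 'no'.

E1 stepwise |·|:
  R → 3
  π[h](R) → 3
  ρ[f/h](π[h](R)) → 3
  S → 5
  (ρ[f/h](π[h](R)) ⋈[f=e] S) → 4
E2 stepwise |·|:
  S → 5
  R → 3
  π[h](R) → 3
  ρ[f/h](π[h](R)) → 3
  (S ⋈[e=f] ρ[f/h](π[h](R))) → 4
  π[f,x,d,e]((S ⋈[e=f] ρ[f/h](π[h](R)))) → 4

E1 and E2 produce the same multiset:
f | x | d | e
9 | p | 9 | 9
9 | q | 1 | 9
9 | q | 6 | 9
9 | s | 5 | 9

yes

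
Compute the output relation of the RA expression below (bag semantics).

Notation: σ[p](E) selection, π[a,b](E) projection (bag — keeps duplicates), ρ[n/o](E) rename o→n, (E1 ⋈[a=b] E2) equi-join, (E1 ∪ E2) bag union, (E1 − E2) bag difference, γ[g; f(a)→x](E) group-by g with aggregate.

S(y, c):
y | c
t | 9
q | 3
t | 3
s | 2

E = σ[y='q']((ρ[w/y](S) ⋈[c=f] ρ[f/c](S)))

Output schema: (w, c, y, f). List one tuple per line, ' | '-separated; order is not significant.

Per-node cardinality:
  S → 4
  ρ[w/y](S) → 4
  S → 4
  ρ[f/c](S) → 4
  (ρ[w/y](S) ⋈[c=f] ρ[f/c](S)) → 6
  σ[y='q']((ρ[w/y](S) ⋈[c=f] ρ[f/c](S))) → 2

== RESULT ==
w | c | y | f
q | 3 | q | 3
t | 3 | q | 3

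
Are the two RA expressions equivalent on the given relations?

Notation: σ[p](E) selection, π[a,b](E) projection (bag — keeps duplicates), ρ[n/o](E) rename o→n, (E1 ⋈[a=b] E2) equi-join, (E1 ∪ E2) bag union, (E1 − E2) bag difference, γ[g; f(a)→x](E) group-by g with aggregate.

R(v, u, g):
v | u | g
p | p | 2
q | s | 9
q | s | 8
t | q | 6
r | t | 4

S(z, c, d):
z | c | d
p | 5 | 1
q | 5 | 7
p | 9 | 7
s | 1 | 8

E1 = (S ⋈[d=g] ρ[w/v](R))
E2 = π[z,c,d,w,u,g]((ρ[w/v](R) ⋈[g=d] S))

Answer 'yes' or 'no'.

E1 per-node cardinality:
  S → 4
  R → 5
  ρ[w/v](R) → 5
  (S ⋈[d=g] ρ[w/v](R)) → 1
E2 per-node cardinality:
  R → 5
  ρ[w/v](R) → 5
  S → 4
  (ρ[w/v](R) ⋈[g=d] S) → 1
  π[z,c,d,w,u,g]((ρ[w/v](R) ⋈[g=d] S)) → 1

E1 and E2 produce the same multiset:
z | c | d | w | u | g
s | 1 | 8 | q | s | 8

yes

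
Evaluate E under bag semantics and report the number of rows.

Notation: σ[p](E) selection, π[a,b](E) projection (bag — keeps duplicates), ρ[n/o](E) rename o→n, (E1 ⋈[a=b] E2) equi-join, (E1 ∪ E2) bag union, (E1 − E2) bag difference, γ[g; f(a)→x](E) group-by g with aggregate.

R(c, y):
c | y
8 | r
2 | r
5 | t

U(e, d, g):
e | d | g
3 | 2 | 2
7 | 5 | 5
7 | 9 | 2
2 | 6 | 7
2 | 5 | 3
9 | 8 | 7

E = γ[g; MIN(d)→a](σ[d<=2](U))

Subexpression sizes:
  U → 6
  σ[d<=2](U) → 1
  γ[g; MIN(d)→a](σ[d<=2](U)) → 1

|E| = 1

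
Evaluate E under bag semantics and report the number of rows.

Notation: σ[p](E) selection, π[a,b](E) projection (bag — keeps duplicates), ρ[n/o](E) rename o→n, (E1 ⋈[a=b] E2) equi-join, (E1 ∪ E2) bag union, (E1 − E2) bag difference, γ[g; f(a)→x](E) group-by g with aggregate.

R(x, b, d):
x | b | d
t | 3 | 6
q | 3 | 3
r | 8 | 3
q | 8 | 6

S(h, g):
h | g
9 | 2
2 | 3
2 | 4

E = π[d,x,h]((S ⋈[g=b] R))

Subexpression sizes:
  S → 3
  R → 4
  (S ⋈[g=b] R) → 2
  π[d,x,h]((S ⋈[g=b] R)) → 2

|E| = 2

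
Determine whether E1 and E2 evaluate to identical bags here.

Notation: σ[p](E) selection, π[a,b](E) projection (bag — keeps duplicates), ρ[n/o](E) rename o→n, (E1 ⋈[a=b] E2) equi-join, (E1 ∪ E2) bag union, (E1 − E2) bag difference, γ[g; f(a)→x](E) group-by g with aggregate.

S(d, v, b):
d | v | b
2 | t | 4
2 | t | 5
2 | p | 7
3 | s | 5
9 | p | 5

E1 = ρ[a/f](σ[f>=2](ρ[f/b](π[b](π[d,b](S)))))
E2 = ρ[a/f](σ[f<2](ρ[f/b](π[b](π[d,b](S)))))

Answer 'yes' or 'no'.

E1 subexpression sizes:
  S → 5
  π[d,b](S) → 5
  π[b](π[d,b](S)) → 5
  ρ[f/b](π[b](π[d,b](S))) → 5
  σ[f>=2](ρ[f/b](π[b](π[d,b](S)))) → 5
  ρ[a/f](σ[f>=2](ρ[f/b](π[b](π[d,b](S))))) → 5
E2 subexpression sizes:
  S → 5
  π[d,b](S) → 5
  π[b](π[d,b](S)) → 5
  ρ[f/b](π[b](π[d,b](S))) → 5
  σ[f<2](ρ[f/b](π[b](π[d,b](S)))) → 0
  ρ[a/f](σ[f<2](ρ[f/b](π[b](π[d,b](S))))) → 0

E1 result:
a
4
5
5
5
7
E2 result:
a
(0 rows)
Witness: (7,) appears 1× in E1 but 0× in E2.

no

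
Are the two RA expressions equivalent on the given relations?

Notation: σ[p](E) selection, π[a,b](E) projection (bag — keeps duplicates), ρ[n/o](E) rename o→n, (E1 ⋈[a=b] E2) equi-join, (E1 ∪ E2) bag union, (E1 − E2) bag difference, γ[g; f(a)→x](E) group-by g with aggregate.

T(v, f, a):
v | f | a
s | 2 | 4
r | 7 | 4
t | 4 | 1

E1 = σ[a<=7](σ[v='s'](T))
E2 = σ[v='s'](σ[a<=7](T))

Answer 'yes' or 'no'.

E1 subexpression sizes:
  T → 3
  σ[v='s'](T) → 1
  σ[a<=7](σ[v='s'](T)) → 1
E2 subexpression sizes:
  T → 3
  σ[a<=7](T) → 3
  σ[v='s'](σ[a<=7](T)) → 1

E1 and E2 produce the same multiset:
v | f | a
s | 2 | 4

yes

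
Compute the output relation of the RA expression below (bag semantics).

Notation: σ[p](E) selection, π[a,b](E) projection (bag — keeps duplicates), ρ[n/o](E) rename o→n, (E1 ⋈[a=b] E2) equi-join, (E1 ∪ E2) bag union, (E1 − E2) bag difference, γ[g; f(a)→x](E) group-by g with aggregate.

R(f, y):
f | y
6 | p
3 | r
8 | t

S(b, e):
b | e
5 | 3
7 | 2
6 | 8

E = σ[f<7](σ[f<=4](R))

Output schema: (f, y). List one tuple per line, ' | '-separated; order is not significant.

Subexpression sizes:
  R → 3
  σ[f<=4](R) → 1
  σ[f<7](σ[f<=4](R)) → 1

== RESULT ==
f | y
3 | r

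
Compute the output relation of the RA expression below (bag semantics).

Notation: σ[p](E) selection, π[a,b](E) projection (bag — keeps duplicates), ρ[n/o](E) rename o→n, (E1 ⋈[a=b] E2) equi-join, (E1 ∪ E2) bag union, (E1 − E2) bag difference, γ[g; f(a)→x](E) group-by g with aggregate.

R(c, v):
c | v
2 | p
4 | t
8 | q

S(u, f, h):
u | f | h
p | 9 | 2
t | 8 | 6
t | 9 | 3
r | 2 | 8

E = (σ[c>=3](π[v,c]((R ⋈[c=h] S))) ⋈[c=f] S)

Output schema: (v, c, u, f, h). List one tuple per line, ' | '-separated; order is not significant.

Row counts bottom-up:
  R → 3
  S → 4
  (R ⋈[c=h] S) → 2
  π[v,c]((R ⋈[c=h] S)) → 2
  σ[c>=3](π[v,c]((R ⋈[c=h] S))) → 1
  S → 4
  (σ[c>=3](π[v,c]((R ⋈[c=h] S))) ⋈[c=f] S) → 1

== RESULT ==
v | c | u | f | h
q | 8 | t | 8 | 6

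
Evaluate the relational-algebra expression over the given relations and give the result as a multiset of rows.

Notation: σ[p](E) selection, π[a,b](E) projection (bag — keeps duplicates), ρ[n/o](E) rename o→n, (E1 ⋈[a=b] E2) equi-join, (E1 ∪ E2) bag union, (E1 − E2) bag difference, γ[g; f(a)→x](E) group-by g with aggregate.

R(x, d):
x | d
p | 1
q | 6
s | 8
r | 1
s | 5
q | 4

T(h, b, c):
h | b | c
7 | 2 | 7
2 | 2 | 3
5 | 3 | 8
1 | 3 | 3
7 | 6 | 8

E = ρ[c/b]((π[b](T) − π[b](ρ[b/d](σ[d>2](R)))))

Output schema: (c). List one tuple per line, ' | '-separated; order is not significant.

Stepwise |·|:
  T → 5
  π[b](T) → 5
  R → 6
  σ[d>2](R) → 4
  ρ[b/d](σ[d>2](R)) → 4
  π[b](ρ[b/d](σ[d>2](R))) → 4
  (π[b](T) − π[b](ρ[b/d](σ[d>2](R)))) → 4
  ρ[c/b]((π[b](T) − π[b](ρ[b/d](σ[d>2](R))))) → 4

== RESULT ==
c
2
2
3
3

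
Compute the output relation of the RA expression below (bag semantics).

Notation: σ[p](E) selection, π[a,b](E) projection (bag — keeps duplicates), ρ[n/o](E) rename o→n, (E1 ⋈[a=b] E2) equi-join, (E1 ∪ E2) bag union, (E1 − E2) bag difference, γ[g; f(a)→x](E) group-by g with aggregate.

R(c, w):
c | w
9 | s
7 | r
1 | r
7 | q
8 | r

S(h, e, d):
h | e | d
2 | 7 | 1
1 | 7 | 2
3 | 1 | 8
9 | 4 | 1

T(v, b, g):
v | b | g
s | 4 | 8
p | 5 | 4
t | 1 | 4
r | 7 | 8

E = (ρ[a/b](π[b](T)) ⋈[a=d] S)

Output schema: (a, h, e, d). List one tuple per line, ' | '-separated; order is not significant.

Stepwise |·|:
  T → 4
  π[b](T) → 4
  ρ[a/b](π[b](T)) → 4
  S → 4
  (ρ[a/b](π[b](T)) ⋈[a=d] S) → 2

== RESULT ==
a | h | e | d
1 | 2 | 7 | 1
1 | 9 | 4 | 1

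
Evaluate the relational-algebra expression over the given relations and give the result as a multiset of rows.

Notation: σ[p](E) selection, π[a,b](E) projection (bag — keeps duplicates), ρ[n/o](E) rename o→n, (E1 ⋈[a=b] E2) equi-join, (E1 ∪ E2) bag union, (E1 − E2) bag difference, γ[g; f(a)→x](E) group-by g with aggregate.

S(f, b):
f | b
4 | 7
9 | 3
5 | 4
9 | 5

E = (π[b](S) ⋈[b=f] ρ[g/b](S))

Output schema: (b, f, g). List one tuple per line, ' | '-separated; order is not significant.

Per-node cardinality:
  S → 4
  π[b](S) → 4
  S → 4
  ρ[g/b](S) → 4
  (π[b](S) ⋈[b=f] ρ[g/b](S)) → 2

== RESULT ==
b | f | g
4 | 4 | 7
5 | 5 | 4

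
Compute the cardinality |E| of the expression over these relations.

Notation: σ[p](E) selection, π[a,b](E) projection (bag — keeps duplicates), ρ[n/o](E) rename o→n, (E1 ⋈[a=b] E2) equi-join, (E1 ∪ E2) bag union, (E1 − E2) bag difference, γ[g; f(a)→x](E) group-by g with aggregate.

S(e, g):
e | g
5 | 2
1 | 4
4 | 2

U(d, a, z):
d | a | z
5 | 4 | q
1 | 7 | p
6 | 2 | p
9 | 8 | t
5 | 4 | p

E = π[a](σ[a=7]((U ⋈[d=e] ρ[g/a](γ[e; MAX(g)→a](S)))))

Stepwise |·|:
  U → 5
  S → 3
  γ[e; MAX(g)→a](S) → 3
  ρ[g/a](γ[e; MAX(g)→a](S)) → 3
  (U ⋈[d=e] ρ[g/a](γ[e; MAX(g)→a](S))) → 3
  σ[a=7]((U ⋈[d=e] ρ[g/a](γ[e; MAX(g)→a](S)))) → 1
  π[a](σ[a=7]((U ⋈[d=e] ρ[g/a](γ[e; MAX(g)→a](S))))) → 1

|E| = 1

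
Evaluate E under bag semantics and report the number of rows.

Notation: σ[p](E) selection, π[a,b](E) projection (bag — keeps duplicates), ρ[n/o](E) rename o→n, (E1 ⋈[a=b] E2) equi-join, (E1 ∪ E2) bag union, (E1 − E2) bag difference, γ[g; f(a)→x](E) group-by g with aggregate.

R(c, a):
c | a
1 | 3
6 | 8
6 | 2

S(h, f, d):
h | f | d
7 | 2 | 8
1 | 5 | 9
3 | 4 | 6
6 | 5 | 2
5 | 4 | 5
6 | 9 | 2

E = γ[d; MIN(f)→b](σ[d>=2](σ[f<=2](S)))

Subexpression sizes:
  S → 6
  σ[f<=2](S) → 1
  σ[d>=2](σ[f<=2](S)) → 1
  γ[d; MIN(f)→b](σ[d>=2](σ[f<=2](S))) → 1

|E| = 1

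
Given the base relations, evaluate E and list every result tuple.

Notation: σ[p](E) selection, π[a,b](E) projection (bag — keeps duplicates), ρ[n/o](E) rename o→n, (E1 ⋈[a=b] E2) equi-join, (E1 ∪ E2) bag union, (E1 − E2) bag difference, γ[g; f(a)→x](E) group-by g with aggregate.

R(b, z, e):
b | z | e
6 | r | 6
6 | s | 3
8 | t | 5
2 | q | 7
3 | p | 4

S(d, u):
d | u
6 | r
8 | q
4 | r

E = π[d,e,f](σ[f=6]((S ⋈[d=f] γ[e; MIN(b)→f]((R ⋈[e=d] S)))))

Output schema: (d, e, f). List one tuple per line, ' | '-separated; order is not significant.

Per-node cardinality:
  S → 3
  R → 5
  S → 3
  (R ⋈[e=d] S) → 2
  γ[e; MIN(b)→f]((R ⋈[e=d] S)) → 2
  (S ⋈[d=f] γ[e; MIN(b)→f]((R ⋈[e=d] S))) → 1
  σ[f=6]((S ⋈[d=f] γ[e; MIN(b)→f]((R ⋈[e=d] S)))) → 1
  π[d,e,f](σ[f=6]((S ⋈[d=f] γ[e; MIN(b)→f]((R ⋈[e=d] S))))) → 1

== RESULT ==
d | e | f
6 | 6 | 6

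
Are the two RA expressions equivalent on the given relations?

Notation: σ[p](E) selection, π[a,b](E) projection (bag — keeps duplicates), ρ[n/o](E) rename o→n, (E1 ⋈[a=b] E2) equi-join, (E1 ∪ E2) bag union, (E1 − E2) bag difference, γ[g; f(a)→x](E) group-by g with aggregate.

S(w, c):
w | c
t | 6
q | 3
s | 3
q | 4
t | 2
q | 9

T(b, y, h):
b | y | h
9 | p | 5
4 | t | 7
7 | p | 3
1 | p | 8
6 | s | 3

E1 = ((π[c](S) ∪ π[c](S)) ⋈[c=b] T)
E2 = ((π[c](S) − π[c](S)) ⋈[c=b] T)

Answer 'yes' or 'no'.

E1 subexpression sizes:
  S → 6
  π[c](S) → 6
  S → 6
  π[c](S) → 6
  (π[c](S) ∪ π[c](S)) → 12
  T → 5
  ((π[c](S) ∪ π[c](S)) ⋈[c=b] T) → 6
E2 subexpression sizes:
  S → 6
  π[c](S) → 6
  S → 6
  π[c](S) → 6
  (π[c](S) − π[c](S)) → 0
  T → 5
  ((π[c](S) − π[c](S)) ⋈[c=b] T) → 0

E1 result:
c | b | y | h
4 | 4 | t | 7
4 | 4 | t | 7
6 | 6 | s | 3
6 | 6 | s | 3
9 | 9 | p | 5
9 | 9 | p | 5
E2 result:
c | b | y | h
(0 rows)
Witness: (6, 6, 's', 3) appears 2× in E1 but 0× in E2.

no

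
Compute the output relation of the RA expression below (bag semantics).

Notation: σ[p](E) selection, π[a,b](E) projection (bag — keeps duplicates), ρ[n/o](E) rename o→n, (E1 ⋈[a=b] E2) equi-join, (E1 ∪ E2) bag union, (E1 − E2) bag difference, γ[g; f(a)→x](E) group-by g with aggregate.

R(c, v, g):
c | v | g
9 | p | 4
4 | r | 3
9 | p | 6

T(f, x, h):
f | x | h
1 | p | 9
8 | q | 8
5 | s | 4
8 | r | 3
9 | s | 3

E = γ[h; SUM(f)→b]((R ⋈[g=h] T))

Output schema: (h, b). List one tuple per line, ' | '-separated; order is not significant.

Row counts bottom-up:
  R → 3
  T → 5
  (R ⋈[g=h] T) → 3
  γ[h; SUM(f)→b]((R ⋈[g=h] T)) → 2

== RESULT ==
h | b
3 | 17
4 | 5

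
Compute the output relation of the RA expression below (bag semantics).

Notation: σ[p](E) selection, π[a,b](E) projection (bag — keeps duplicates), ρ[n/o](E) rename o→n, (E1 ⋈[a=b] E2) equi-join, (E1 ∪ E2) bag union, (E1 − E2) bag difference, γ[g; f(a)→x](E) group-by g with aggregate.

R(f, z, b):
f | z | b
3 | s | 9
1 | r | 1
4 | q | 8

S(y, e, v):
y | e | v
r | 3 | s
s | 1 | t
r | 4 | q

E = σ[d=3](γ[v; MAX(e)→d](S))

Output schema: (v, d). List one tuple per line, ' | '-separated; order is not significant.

Row counts bottom-up:
  S → 3
  γ[v; MAX(e)→d](S) → 3
  σ[d=3](γ[v; MAX(e)→d](S)) → 1

== RESULT ==
v | d
s | 3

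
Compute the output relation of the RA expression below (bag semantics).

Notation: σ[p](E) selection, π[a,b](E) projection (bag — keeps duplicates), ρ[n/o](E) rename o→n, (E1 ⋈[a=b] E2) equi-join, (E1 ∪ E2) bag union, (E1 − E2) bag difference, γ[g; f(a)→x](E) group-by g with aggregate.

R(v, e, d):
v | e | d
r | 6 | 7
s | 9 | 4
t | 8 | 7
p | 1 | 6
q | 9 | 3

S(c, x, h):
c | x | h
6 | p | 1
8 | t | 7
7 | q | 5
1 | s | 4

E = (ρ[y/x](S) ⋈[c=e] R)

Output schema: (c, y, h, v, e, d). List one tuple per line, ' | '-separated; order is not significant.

Row counts bottom-up:
  S → 4
  ρ[y/x](S) → 4
  R → 5
  (ρ[y/x](S) ⋈[c=e] R) → 3

== RESULT ==
c | y | h | v | e | d
1 | s | 4 | p | 1 | 6
6 | p | 1 | r | 6 | 7
8 | t | 7 | t | 8 | 7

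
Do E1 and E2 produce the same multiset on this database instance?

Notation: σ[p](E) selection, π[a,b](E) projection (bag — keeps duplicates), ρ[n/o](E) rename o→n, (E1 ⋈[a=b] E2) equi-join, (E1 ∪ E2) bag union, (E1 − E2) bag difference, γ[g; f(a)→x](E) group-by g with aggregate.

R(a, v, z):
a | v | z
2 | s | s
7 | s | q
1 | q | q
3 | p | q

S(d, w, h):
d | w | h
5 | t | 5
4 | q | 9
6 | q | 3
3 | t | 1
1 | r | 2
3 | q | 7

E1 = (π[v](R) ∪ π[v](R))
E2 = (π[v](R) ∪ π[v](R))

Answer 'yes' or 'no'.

E1 stepwise |·|:
  R → 4
  π[v](R) → 4
  R → 4
  π[v](R) → 4
  (π[v](R) ∪ π[v](R)) → 8
E2 stepwise |·|:
  R → 4
  π[v](R) → 4
  R → 4
  π[v](R) → 4
  (π[v](R) ∪ π[v](R)) → 8

E1 and E2 produce the same multiset:
v
p
p
q
q
s
s
s
s

yes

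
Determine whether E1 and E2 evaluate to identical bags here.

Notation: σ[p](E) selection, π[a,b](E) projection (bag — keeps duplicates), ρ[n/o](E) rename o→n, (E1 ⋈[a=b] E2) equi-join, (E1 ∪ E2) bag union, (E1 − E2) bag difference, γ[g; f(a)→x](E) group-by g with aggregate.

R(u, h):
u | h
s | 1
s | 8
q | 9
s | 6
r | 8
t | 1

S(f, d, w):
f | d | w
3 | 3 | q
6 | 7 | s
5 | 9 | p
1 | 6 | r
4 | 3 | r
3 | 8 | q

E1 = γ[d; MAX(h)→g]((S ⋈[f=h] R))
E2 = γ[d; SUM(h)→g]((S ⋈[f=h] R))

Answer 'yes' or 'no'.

E1 row counts bottom-up:
  S → 6
  R → 6
  (S ⋈[f=h] R) → 3
  γ[d; MAX(h)→g]((S ⋈[f=h] R)) → 2
E2 row counts bottom-up:
  S → 6
  R → 6
  (S ⋈[f=h] R) → 3
  γ[d; SUM(h)→g]((S ⋈[f=h] R)) → 2

E1 result:
d | g
6 | 1
7 | 6
E2 result:
d | g
6 | 2
7 | 6
Witness: (6, 1) appears 1× in E1 but 0× in E2.

no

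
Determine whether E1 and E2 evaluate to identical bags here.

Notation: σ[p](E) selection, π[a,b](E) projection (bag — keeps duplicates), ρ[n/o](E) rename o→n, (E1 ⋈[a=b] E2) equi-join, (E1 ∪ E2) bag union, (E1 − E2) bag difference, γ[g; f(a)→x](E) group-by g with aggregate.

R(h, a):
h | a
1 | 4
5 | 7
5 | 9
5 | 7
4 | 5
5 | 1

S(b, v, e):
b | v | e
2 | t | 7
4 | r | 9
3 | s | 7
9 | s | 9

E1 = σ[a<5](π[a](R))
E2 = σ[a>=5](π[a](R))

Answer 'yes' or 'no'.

E1 per-node cardinality:
  R → 6
  π[a](R) → 6
  σ[a<5](π[a](R)) → 2
E2 per-node cardinality:
  R → 6
  π[a](R) → 6
  σ[a>=5](π[a](R)) → 4

E1 result:
a
1
4
E2 result:
a
5
7
7
9
Witness: (1,) appears 1× in E1 but 0× in E2.

no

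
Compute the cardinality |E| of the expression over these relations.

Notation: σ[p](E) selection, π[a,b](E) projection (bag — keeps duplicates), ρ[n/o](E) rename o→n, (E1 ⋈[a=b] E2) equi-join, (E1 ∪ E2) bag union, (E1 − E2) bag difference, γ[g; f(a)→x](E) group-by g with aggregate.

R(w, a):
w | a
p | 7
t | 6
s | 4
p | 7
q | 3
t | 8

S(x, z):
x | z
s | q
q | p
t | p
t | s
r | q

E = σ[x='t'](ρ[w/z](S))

Per-node cardinality:
  S → 5
  ρ[w/z](S) → 5
  σ[x='t'](ρ[w/z](S)) → 2

|E| = 2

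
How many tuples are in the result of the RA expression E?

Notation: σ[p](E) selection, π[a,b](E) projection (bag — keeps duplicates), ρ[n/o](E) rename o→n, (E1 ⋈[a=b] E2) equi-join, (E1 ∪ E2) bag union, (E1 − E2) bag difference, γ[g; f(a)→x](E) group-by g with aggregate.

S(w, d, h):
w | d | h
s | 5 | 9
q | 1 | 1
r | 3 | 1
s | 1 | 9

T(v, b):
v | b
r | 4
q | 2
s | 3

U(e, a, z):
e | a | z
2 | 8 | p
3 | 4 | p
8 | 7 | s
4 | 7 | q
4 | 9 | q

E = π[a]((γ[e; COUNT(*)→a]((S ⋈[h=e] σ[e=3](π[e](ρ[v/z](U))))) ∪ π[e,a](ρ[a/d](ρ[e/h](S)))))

Subexpression sizes:
  S → 4
  U → 5
  ρ[v/z](U) → 5
  π[e](ρ[v/z](U)) → 5
  σ[e=3](π[e](ρ[v/z](U))) → 1
  (S ⋈[h=e] σ[e=3](π[e](ρ[v/z](U)))) → 0
  γ[e; COUNT(*)→a]((S ⋈[h=e] σ[e=3](π[e](ρ[v/z](U))))) → 0
  S → 4
  ρ[e/h](S) → 4
  ρ[a/d](ρ[e/h](S)) → 4
  π[e,a](ρ[a/d](ρ[e/h](S))) → 4
  (γ[e; COUNT(*)→a]((S ⋈[h=e] σ[e=3](π[e](ρ[v/z](U))))) ∪ π[e,a](ρ[a/d](ρ[e/h](S)))) → 4
  π[a]((γ[e; COUNT(*)→a]((S ⋈[h=e] σ[e=3](π[e](ρ[v/z](U))))) ∪ π[e,a](ρ[a/d](ρ[e/h](S))))) → 4

|E| = 4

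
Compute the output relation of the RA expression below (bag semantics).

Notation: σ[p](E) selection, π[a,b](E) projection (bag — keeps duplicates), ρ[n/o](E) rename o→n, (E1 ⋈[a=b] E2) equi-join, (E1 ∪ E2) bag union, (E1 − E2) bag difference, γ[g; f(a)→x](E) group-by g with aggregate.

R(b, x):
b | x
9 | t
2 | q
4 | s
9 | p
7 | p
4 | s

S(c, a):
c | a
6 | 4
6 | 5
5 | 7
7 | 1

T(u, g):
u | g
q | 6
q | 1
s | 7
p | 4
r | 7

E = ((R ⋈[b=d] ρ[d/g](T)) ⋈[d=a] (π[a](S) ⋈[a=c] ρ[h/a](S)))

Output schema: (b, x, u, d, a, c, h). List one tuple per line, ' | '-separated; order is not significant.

Per-node cardinality:
  R → 6
  T → 5
  ρ[d/g](T) → 5
  (R ⋈[b=d] ρ[d/g](T)) → 4
  S → 4
  π[a](S) → 4
  S → 4
  ρ[h/a](S) → 4
  (π[a](S) ⋈[a=c] ρ[h/a](S)) → 2
  ((R ⋈[b=d] ρ[d/g](T)) ⋈[d=a] (π[a](S) ⋈[a=c] ρ[h/a](S))) → 2

== RESULT ==
b | x | u | d | a | c | h
7 | p | r | 7 | 7 | 7 | 1
7 | p | s | 7 | 7 | 7 | 1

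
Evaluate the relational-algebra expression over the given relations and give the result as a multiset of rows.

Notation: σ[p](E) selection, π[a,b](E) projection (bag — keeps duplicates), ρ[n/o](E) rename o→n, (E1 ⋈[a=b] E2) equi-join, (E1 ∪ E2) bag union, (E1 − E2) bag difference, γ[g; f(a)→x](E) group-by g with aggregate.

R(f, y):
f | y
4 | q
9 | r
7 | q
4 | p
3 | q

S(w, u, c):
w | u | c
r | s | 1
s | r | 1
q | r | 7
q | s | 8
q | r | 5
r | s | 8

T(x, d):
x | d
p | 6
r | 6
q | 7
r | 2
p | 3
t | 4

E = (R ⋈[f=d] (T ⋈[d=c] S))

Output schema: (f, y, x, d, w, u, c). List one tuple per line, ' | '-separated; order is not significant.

Per-node cardinality:
  R → 5
  T → 6
  S → 6
  (T ⋈[d=c] S) → 1
  (R ⋈[f=d] (T ⋈[d=c] S)) → 1

== RESULT ==
f | y | x | d | w | u | c
7 | q | q | 7 | q | r | 7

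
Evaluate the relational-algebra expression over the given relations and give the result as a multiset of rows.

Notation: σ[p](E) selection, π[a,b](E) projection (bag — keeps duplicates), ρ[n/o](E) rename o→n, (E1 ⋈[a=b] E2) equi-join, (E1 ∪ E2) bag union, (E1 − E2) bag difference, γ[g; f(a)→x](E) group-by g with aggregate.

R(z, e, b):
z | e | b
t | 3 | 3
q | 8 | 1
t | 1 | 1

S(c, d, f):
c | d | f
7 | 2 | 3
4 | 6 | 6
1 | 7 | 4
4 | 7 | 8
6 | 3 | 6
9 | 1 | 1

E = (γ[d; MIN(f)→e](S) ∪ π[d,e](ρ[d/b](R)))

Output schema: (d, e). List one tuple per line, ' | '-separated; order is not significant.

Row counts bottom-up:
  S → 6
  γ[d; MIN(f)→e](S) → 5
  R → 3
  ρ[d/b](R) → 3
  π[d,e](ρ[d/b](R)) → 3
  (γ[d; MIN(f)→e](S) ∪ π[d,e](ρ[d/b](R))) → 8

== RESULT ==
d | e
1 | 1
1 | 1
1 | 8
2 | 3
3 | 3
3 | 6
6 | 6
7 | 4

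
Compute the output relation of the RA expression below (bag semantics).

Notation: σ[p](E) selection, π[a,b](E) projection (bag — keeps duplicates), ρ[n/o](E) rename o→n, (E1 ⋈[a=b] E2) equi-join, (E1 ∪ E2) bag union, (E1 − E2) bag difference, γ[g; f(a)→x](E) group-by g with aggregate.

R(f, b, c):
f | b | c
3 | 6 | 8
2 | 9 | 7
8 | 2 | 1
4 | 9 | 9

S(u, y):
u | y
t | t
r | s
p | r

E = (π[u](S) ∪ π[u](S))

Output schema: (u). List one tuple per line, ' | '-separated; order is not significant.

Stepwise |·|:
  S → 3
  π[u](S) → 3
  S → 3
  π[u](S) → 3
  (π[u](S) ∪ π[u](S)) → 6

== RESULT ==
u
p
p
r
r
t
t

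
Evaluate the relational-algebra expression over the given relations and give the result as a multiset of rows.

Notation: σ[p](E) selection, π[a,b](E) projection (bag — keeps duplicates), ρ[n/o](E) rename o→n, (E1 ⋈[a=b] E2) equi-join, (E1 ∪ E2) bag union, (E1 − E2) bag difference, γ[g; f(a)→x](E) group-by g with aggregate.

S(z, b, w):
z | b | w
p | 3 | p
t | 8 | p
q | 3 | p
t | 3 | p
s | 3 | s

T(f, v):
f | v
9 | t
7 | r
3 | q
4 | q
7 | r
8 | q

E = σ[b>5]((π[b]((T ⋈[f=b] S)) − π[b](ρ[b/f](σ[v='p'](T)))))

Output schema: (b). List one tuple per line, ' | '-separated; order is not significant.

Subexpression sizes:
  T → 6
  S → 5
  (T ⋈[f=b] S) → 5
  π[b]((T ⋈[f=b] S)) → 5
  T → 6
  σ[v='p'](T) → 0
  ρ[b/f](σ[v='p'](T)) → 0
  π[b](ρ[b/f](σ[v='p'](T))) → 0
  (π[b]((T ⋈[f=b] S)) − π[b](ρ[b/f](σ[v='p'](T)))) → 5
  σ[b>5]((π[b]((T ⋈[f=b] S)) − π[b](ρ[b/f](σ[v='p'](T))))) → 1

== RESULT ==
b
8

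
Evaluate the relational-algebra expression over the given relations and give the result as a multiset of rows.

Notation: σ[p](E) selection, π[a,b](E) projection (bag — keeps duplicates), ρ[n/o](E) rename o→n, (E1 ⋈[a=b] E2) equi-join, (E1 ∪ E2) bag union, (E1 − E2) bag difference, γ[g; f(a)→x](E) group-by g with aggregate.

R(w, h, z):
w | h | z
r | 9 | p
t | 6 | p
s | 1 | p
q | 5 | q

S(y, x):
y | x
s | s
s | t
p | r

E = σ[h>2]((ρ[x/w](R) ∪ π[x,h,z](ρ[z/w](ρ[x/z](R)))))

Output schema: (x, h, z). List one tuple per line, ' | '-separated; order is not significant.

Per-node cardinality:
  R → 4
  ρ[x/w](R) → 4
  R → 4
  ρ[x/z](R) → 4
  ρ[z/w](ρ[x/z](R)) → 4
  π[x,h,z](ρ[z/w](ρ[x/z](R))) → 4
  (ρ[x/w](R) ∪ π[x,h,z](ρ[z/w](ρ[x/z](R)))) → 8
  σ[h>2]((ρ[x/w](R) ∪ π[x,h,z](ρ[z/w](ρ[x/z](R))))) → 6

== RESULT ==
x | h | z
p | 6 | t
p | 9 | r
q | 5 | q
q | 5 | q
r | 9 | p
t | 6 | p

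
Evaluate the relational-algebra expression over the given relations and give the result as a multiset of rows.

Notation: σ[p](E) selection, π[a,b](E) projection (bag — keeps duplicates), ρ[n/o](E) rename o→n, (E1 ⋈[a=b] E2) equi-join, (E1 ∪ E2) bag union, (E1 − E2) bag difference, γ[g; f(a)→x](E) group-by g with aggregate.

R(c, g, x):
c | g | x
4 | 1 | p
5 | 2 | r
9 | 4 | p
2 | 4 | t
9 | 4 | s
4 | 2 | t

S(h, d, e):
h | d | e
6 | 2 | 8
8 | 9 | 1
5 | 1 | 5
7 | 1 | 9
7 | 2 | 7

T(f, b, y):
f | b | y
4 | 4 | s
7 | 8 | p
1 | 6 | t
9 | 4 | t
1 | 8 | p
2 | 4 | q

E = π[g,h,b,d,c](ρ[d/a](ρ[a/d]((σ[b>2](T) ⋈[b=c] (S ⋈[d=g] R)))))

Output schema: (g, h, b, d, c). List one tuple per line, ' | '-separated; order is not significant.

Stepwise |·|:
  T → 6
  σ[b>2](T) → 6
  S → 5
  R → 6
  (S ⋈[d=g] R) → 6
  (σ[b>2](T) ⋈[b=c] (S ⋈[d=g] R)) → 12
  ρ[a/d]((σ[b>2](T) ⋈[b=c] (S ⋈[d=g] R))) → 12
  ρ[d/a](ρ[a/d]((σ[b>2](T) ⋈[b=c] (S ⋈[d=g] R)))) → 12
  π[g,h,b,d,c](ρ[d/a](ρ[a/d]((σ[b>2](T) ⋈[b=c] (S ⋈[d=g] R))))) → 12

== RESULT ==
g | h | b | d | c
1 | 5 | 4 | 1 | 4
1 | 5 | 4 | 1 | 4
1 | 5 | 4 | 1 | 4
1 | 7 | 4 | 1 | 4
1 | 7 | 4 | 1 | 4
1 | 7 | 4 | 1 | 4
2 | 6 | 4 | 2 | 4
2 | 6 | 4 | 2 | 4
2 | 6 | 4 | 2 | 4
2 | 7 | 4 | 2 | 4
2 | 7 | 4 | 2 | 4
2 | 7 | 4 | 2 | 4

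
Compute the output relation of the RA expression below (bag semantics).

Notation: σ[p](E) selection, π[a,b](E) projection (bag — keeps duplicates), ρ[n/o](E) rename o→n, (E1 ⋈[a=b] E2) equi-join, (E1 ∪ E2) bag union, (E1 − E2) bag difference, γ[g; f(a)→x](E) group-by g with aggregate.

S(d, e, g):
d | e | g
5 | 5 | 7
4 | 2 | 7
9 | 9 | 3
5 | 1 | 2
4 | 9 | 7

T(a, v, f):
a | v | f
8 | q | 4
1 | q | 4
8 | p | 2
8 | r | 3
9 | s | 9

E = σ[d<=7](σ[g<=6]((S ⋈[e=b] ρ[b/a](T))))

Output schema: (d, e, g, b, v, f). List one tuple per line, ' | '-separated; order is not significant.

Row counts bottom-up:
  S → 5
  T → 5
  ρ[b/a](T) → 5
  (S ⋈[e=b] ρ[b/a](T)) → 3
  σ[g<=6]((S ⋈[e=b] ρ[b/a](T))) → 2
  σ[d<=7](σ[g<=6]((S ⋈[e=b] ρ[b/a](T)))) → 1

== RESULT ==
d | e | g | b | v | f
5 | 1 | 2 | 1 | q | 4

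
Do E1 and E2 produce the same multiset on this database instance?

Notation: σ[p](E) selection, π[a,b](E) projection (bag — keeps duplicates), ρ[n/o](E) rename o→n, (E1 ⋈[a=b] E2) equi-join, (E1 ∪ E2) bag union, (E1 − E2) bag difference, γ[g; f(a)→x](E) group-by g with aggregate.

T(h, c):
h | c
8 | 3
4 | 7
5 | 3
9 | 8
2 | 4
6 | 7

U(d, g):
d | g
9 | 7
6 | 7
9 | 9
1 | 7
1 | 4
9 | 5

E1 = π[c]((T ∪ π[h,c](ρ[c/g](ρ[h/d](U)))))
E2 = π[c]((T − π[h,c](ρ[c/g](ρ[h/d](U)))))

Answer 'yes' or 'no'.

E1 subexpression sizes:
  T → 6
  U → 6
  ρ[h/d](U) → 6
  ρ[c/g](ρ[h/d](U)) → 6
  π[h,c](ρ[c/g](ρ[h/d](U))) → 6
  (T ∪ π[h,c](ρ[c/g](ρ[h/d](U)))) → 12
  π[c]((T ∪ π[h,c](ρ[c/g](ρ[h/d](U))))) → 12
E2 subexpression sizes:
  T → 6
  U → 6
  ρ[h/d](U) → 6
  ρ[c/g](ρ[h/d](U)) → 6
  π[h,c](ρ[c/g](ρ[h/d](U))) → 6
  (T − π[h,c](ρ[c/g](ρ[h/d](U)))) → 5
  π[c]((T − π[h,c](ρ[c/g](ρ[h/d](U))))) → 5

E1 result:
c
3
3
4
4
5
7
7
7
7
7
8
9
E2 result:
c
3
3
4
7
8
Witness: (5,) appears 1× in E1 but 0× in E2.

no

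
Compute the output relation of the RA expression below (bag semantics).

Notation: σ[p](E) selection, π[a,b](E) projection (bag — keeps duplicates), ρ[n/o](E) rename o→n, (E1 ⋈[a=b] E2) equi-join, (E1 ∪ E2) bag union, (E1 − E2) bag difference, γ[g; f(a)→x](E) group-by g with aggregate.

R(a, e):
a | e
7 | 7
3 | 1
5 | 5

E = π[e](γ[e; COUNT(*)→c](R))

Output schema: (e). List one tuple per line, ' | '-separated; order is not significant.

Subexpression sizes:
  R → 3
  γ[e; COUNT(*)→c](R) → 3
  π[e](γ[e; COUNT(*)→c](R)) → 3

== RESULT ==
e
1
5
7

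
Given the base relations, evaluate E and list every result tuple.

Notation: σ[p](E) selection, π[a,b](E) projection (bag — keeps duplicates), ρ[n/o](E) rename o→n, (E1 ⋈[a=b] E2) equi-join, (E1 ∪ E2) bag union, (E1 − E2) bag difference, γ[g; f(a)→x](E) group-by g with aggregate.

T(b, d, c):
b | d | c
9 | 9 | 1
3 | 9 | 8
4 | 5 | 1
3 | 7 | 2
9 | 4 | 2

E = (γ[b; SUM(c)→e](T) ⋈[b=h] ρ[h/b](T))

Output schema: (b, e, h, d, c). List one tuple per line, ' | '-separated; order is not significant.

Row counts bottom-up:
  T → 5
  γ[b; SUM(c)→e](T) → 3
  T → 5
  ρ[h/b](T) → 5
  (γ[b; SUM(c)→e](T) ⋈[b=h] ρ[h/b](T)) → 5

== RESULT ==
b | e | h | d | c
3 | 10 | 3 | 7 | 2
3 | 10 | 3 | 9 | 8
4 | 1 | 4 | 5 | 1
9 | 3 | 9 | 4 | 2
9 | 3 | 9 | 9 | 1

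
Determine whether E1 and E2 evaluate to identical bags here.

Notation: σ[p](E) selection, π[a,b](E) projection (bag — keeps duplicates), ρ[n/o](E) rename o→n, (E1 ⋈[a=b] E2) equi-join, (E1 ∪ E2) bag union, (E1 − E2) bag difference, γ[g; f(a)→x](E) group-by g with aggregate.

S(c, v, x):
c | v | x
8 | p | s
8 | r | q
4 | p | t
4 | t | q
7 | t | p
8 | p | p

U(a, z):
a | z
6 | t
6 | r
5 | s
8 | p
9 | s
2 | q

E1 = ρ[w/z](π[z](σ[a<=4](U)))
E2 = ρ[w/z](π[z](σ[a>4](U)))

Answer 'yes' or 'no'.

E1 row counts bottom-up:
  U → 6
  σ[a<=4](U) → 1
  π[z](σ[a<=4](U)) → 1
  ρ[w/z](π[z](σ[a<=4](U))) → 1
E2 row counts bottom-up:
  U → 6
  σ[a>4](U) → 5
  π[z](σ[a>4](U)) → 5
  ρ[w/z](π[z](σ[a>4](U))) → 5

E1 result:
w
q
E2 result:
w
p
r
s
s
t
Witness: ('t',) appears 0× in E1 but 1× in E2.

no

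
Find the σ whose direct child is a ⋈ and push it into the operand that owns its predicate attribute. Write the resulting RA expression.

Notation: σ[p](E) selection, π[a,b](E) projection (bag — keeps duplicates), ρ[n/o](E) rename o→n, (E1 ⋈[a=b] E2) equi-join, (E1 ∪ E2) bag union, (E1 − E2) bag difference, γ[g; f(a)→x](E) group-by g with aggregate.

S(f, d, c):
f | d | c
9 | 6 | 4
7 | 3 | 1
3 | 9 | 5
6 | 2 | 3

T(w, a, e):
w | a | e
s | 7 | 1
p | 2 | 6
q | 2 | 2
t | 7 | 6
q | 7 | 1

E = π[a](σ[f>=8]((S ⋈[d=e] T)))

σ filters on f, owned by the left side.
E' = π[a]((σ[f>=8](S) ⋈[d=e] T))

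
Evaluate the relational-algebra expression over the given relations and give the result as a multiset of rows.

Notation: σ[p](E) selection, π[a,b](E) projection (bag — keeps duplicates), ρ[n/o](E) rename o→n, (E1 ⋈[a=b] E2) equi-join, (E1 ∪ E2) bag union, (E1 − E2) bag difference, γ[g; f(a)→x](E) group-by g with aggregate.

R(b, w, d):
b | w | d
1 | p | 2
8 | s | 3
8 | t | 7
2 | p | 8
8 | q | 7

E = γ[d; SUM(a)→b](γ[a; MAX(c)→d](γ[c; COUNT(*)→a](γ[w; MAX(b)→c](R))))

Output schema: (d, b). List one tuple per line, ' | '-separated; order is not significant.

Row counts bottom-up:
  R → 5
  γ[w; MAX(b)→c](R) → 4
  γ[c; COUNT(*)→a](γ[w; MAX(b)→c](R)) → 2
  γ[a; MAX(c)→d](γ[c; COUNT(*)→a](γ[w; MAX(b)→c](R))) → 2
  γ[d; SUM(a)→b](γ[a; MAX(c)→d](γ[c; COUNT(*)→a](γ[w; MAX(b)→c](R)))) → 2

== RESULT ==
d | b
2 | 1
8 | 3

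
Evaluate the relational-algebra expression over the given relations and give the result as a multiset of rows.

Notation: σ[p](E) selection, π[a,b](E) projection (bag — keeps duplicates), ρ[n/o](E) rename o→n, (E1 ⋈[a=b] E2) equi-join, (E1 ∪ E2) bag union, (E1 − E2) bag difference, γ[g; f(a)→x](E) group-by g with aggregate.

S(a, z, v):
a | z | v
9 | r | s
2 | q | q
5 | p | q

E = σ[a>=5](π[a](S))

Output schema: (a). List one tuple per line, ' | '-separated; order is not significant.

Row counts bottom-up:
  S → 3
  π[a](S) → 3
  σ[a>=5](π[a](S)) → 2

== RESULT ==
a
5
9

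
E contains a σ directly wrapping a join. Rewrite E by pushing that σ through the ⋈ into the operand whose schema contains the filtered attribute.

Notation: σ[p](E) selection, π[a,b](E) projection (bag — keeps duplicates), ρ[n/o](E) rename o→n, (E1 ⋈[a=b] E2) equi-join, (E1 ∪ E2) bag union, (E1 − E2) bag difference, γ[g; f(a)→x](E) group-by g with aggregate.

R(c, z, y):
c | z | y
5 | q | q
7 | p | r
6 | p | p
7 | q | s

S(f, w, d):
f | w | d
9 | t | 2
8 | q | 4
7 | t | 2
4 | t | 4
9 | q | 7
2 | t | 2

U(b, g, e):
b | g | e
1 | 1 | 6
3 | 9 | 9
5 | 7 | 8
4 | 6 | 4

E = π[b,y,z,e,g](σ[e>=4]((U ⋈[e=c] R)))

σ filters on e, owned by the left side.
E' = π[b,y,z,e,g]((σ[e>=4](U) ⋈[e=c] R))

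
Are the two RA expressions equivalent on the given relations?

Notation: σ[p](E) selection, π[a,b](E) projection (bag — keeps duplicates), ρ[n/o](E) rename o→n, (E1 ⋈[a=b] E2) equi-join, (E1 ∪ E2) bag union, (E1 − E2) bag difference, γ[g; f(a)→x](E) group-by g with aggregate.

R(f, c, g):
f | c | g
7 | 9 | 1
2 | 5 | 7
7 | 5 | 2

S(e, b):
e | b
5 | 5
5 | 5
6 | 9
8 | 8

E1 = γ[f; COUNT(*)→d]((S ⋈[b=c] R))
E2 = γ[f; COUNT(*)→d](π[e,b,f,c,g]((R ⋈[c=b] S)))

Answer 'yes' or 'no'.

E1 stepwise |·|:
  S → 4
  R → 3
  (S ⋈[b=c] R) → 5
  γ[f; COUNT(*)→d]((S ⋈[b=c] R)) → 2
E2 stepwise |·|:
  R → 3
  S → 4
  (R ⋈[c=b] S) → 5
  π[e,b,f,c,g]((R ⋈[c=b] S)) → 5
  γ[f; COUNT(*)→d](π[e,b,f,c,g]((R ⋈[c=b] S))) → 2

E1 and E2 produce the same multiset:
f | d
2 | 2
7 | 3

yes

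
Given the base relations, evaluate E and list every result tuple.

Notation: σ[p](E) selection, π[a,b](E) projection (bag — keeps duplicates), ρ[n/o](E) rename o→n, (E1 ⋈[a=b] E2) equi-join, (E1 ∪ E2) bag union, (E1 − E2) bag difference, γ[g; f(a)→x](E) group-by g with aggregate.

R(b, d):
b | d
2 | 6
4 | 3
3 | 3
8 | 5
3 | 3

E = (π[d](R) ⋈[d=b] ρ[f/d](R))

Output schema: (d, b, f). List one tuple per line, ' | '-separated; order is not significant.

Row counts bottom-up:
  R → 5
  π[d](R) → 5
  R → 5
  ρ[f/d](R) → 5
  (π[d](R) ⋈[d=b] ρ[f/d](R)) → 6

== RESULT ==
d | b | f
3 | 3 | 3
3 | 3 | 3
3 | 3 | 3
3 | 3 | 3
3 | 3 | 3
3 | 3 | 3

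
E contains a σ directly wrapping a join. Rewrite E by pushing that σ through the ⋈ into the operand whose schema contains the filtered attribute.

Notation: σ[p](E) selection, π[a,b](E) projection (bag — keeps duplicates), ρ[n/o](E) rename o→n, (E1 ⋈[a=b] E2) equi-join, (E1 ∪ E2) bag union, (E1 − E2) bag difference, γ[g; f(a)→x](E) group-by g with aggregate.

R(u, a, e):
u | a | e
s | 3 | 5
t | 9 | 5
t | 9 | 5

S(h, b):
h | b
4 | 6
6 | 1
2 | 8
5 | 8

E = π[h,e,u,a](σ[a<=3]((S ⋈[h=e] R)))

σ filters on a, owned by the right side.
E' = π[h,e,u,a]((S ⋈[h=e] σ[a<=3](R)))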